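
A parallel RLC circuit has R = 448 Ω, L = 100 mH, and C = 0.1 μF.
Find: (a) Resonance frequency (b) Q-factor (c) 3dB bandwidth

Step 1 — Resonance: ω₀ = 1/√(LC) = 1/√(0.1·1e-07) = 1e+04 rad/s.
Step 2 — f₀ = ω₀/(2π) = 1592 Hz.
Step 3 — Parallel Q: Q = R/(ω₀L) = 448/(1e+04·0.1) = 0.448.
Step 4 — Bandwidth: Δω = ω₀/Q = 2.232e+04 rad/s; BW = Δω/(2π) = 3553 Hz.

(a) f₀ = 1592 Hz  (b) Q = 0.448  (c) BW = 3553 Hz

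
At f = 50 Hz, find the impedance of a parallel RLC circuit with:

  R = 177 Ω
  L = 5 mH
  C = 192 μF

Step 1 — Angular frequency: ω = 2π·f = 2π·50 = 314.2 rad/s.
Step 2 — Component impedances:
  R: Z = R = 177 Ω
  L: Z = jωL = j·314.2·0.005 = 0 + j1.571 Ω
  C: Z = 1/(jωC) = -j/(ω·C) = 0 - j16.58 Ω
Step 3 — Parallel combination: 1/Z_total = 1/R + 1/L + 1/C; Z_total = 0.01701 + j1.735 Ω = 1.735∠89.4° Ω.

Z = 0.01701 + j1.735 Ω = 1.735∠89.4° Ω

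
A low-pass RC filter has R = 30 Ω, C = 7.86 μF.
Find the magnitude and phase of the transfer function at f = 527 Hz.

Step 1 — Angular frequency: ω = 2π·527 = 3311 rad/s.
Step 2 — Transfer function: H(jω) = 1/(1 + jωRC).
Step 3 — Denominator: 1 + jωRC = 1 + j·3311·30·7.86e-06 = 1 + j0.7808.
Step 4 — H = 0.6213 - j0.4851.
Step 5 — Magnitude: |H| = 0.7882 (-2.1 dB); phase: φ = -38.0°.

|H| = 0.7882 (-2.1 dB), φ = -38.0°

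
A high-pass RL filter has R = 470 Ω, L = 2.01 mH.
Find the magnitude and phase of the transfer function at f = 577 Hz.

Step 1 — Angular frequency: ω = 2π·577 = 3625 rad/s.
Step 2 — Transfer function: H(jω) = jωL/(R + jωL).
Step 3 — Numerator jωL = j·7.287; denominator R + jωL = 470 + j7.287.
Step 4 — H = 0.0002403 + j0.0155.
Step 5 — Magnitude: |H| = 0.0155 (-36.2 dB); phase: φ = 89.1°.

|H| = 0.0155 (-36.2 dB), φ = 89.1°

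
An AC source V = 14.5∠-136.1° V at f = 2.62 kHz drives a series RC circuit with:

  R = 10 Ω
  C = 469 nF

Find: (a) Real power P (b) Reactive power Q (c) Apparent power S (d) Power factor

Step 1 — Angular frequency: ω = 2π·f = 2π·2620 = 1.646e+04 rad/s.
Step 2 — Component impedances:
  R: Z = R = 10 Ω
  C: Z = 1/(jωC) = -j/(ω·C) = 0 - j129.5 Ω
Step 3 — Series combination: Z_total = R + C = 10 - j129.5 Ω = 129.9∠-85.6° Ω.
Step 4 — Source phasor: V = 14.5∠-136.1° V = -10.45 - j10.05 V.
Step 5 — Current: I = V / Z = 0.07098 - j0.08615 A = 0.1116∠-50.5° A.
Step 6 — Complex power: S = V·I* = 0.1246 - j1.614 VA.
Step 7 — Real power: P = Re(S) = 0.1246 W.
Step 8 — Reactive power: Q = Im(S) = -1.614 VAR.
Step 9 — Apparent power: |S| = 1.618 VA.
Step 10 — Power factor: PF = P/|S| = 0.07698 (leading).

(a) P = 0.1246 W  (b) Q = -1.614 VAR  (c) S = 1.618 VA  (d) PF = 0.07698 (leading)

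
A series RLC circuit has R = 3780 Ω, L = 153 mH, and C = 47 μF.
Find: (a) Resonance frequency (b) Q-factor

Step 1 — Resonance condition Im(Z)=0 gives ω₀ = 1/√(LC).
Step 2 — ω₀ = 1/√(0.153·4.7e-05) = 372.9 rad/s.
Step 3 — f₀ = ω₀/(2π) = 59.35 Hz.
Step 4 — Series Q: Q = ω₀L/R = 372.9·0.153/3780 = 0.01509.

(a) f₀ = 59.35 Hz  (b) Q = 0.01509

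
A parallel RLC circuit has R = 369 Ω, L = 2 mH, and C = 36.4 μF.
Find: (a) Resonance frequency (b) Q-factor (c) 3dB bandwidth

Step 1 — Resonance: ω₀ = 1/√(LC) = 1/√(0.002·3.64e-05) = 3706 rad/s.
Step 2 — f₀ = ω₀/(2π) = 589.9 Hz.
Step 3 — Parallel Q: Q = R/(ω₀L) = 369/(3706·0.002) = 49.78.
Step 4 — Bandwidth: Δω = ω₀/Q = 74.45 rad/s; BW = Δω/(2π) = 11.85 Hz.

(a) f₀ = 589.9 Hz  (b) Q = 49.78  (c) BW = 11.85 Hz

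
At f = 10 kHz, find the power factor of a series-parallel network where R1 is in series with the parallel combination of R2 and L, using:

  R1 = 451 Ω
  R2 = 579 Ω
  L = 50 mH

Step 1 — Angular frequency: ω = 2π·f = 2π·1e+04 = 6.283e+04 rad/s.
Step 2 — Component impedances:
  R1: Z = R = 451 Ω
  R2: Z = R = 579 Ω
  L: Z = jωL = j·6.283e+04·0.05 = 0 + j3142 Ω
Step 3 — Parallel branch: R2 || L = 1/(1/R2 + 1/L) = 560 + j103.2 Ω.
Step 4 — Series with R1: Z_total = R1 + (R2 || L) = 1011 + j103.2 Ω = 1016∠5.8° Ω.
Step 5 — Power factor: PF = cos(φ) = Re(Z)/|Z| = 1010.98/1016.23 = 0.9948.
Step 6 — Type: Im(Z) = 103.2 ⇒ lagging (phase φ = 5.8°).

PF = 0.9948 (lagging, φ = 5.8°)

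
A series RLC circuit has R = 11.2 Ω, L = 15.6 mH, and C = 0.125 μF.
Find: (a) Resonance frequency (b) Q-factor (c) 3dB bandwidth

Step 1 — Resonance: ω₀ = 1/√(LC) = 1/√(0.0156·1.25e-07) = 2.265e+04 rad/s.
Step 2 — f₀ = ω₀/(2π) = 3604 Hz.
Step 3 — Series Q: Q = ω₀L/R = 2.265e+04·0.0156/11.2 = 31.54.
Step 4 — Bandwidth: Δω = ω₀/Q = 717.9 rad/s; BW = Δω/(2π) = 114.3 Hz.

(a) f₀ = 3604 Hz  (b) Q = 31.54  (c) BW = 114.3 Hz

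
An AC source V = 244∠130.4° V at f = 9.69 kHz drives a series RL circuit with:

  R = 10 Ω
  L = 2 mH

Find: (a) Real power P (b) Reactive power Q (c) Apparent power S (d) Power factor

Step 1 — Angular frequency: ω = 2π·f = 2π·9690 = 6.088e+04 rad/s.
Step 2 — Component impedances:
  R: Z = R = 10 Ω
  L: Z = jωL = j·6.088e+04·0.002 = 0 + j121.8 Ω
Step 3 — Series combination: Z_total = R + L = 10 + j121.8 Ω = 122.2∠85.3° Ω.
Step 4 — Source phasor: V = 244∠130.4° V = -158.1 + j185.8 V.
Step 5 — Current: I = V / Z = 1.41 + j1.414 A = 1.997∠45.1° A.
Step 6 — Complex power: S = V·I* = 39.88 + j485.7 VA.
Step 7 — Real power: P = Re(S) = 39.88 W.
Step 8 — Reactive power: Q = Im(S) = 485.7 VAR.
Step 9 — Apparent power: |S| = 487.3 VA.
Step 10 — Power factor: PF = P/|S| = 0.08185 (lagging).

(a) P = 39.88 W  (b) Q = 485.7 VAR  (c) S = 487.3 VA  (d) PF = 0.08185 (lagging)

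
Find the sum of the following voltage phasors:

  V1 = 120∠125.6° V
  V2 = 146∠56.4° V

Step 1 — Convert each phasor to rectangular form:
  V1 = 120·(cos(125.6°) + j·sin(125.6°)) = -69.85 + j97.57 V
  V2 = 146·(cos(56.4°) + j·sin(56.4°)) = 80.8 + j121.6 V
Step 2 — Sum components: V_total = 10.94 + j219.2 V.
Step 3 — Convert to polar: |V_total| = 219.5 V, ∠V_total = 87.1°.

V_total = 219.5∠87.1° V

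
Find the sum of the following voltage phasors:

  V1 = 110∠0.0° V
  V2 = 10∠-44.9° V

Step 1 — Convert each phasor to rectangular form:
  V1 = 110·(cos(0.0°) + j·sin(0.0°)) = 110 V
  V2 = 10·(cos(-44.9°) + j·sin(-44.9°)) = 7.083 - j7.059 V
Step 2 — Sum components: V_total = 117.1 - j7.059 V.
Step 3 — Convert to polar: |V_total| = 117.3 V, ∠V_total = -3.5°.

V_total = 117.3∠-3.5° V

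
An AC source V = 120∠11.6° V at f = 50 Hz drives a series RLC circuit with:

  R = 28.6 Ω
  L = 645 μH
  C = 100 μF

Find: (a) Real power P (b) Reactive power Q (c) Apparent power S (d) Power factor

Step 1 — Angular frequency: ω = 2π·f = 2π·50 = 314.2 rad/s.
Step 2 — Component impedances:
  R: Z = R = 28.6 Ω
  L: Z = jωL = j·314.2·0.000645 = 0 + j0.2026 Ω
  C: Z = 1/(jωC) = -j/(ω·C) = 0 - j31.83 Ω
Step 3 — Series combination: Z_total = R + L + C = 28.6 - j31.63 Ω = 42.64∠-47.9° Ω.
Step 4 — Source phasor: V = 120∠11.6° V = 117.5 + j24.13 V.
Step 5 — Current: I = V / Z = 1.429 + j2.424 A = 2.814∠59.5° A.
Step 6 — Complex power: S = V·I* = 226.5 - j250.5 VA.
Step 7 — Real power: P = Re(S) = 226.5 W.
Step 8 — Reactive power: Q = Im(S) = -250.5 VAR.
Step 9 — Apparent power: |S| = 337.7 VA.
Step 10 — Power factor: PF = P/|S| = 0.6707 (leading).

(a) P = 226.5 W  (b) Q = -250.5 VAR  (c) S = 337.7 VA  (d) PF = 0.6707 (leading)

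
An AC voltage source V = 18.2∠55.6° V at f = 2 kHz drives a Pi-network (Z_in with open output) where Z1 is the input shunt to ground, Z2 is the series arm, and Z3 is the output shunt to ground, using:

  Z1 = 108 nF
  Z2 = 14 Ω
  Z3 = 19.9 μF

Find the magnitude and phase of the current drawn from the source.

Step 1 — Angular frequency: ω = 2π·f = 2π·2000 = 1.257e+04 rad/s.
Step 2 — Component impedances:
  Z1: Z = 1/(jωC) = -j/(ω·C) = 0 - j736.8 Ω
  Z2: Z = R = 14 Ω
  Z3: Z = 1/(jωC) = -j/(ω·C) = 0 - j3.999 Ω
Step 3 — With open output, the series arm Z2 and the output shunt Z3 appear in series to ground: Z2 + Z3 = 14 - j3.999 Ω.
Step 4 — Parallel with input shunt Z1: Z_in = Z1 || (Z2 + Z3) = 13.84 - j4.239 Ω = 14.48∠-17.0° Ω.
Step 5 — Source phasor: V = 18.2∠55.6° V = 10.28 + j15.02 V.
Step 6 — Ohm's law: I = V / Z_total = (10.28 + j15.02) / (13.84 - j4.239) = 0.3754 + j1.2 A.
Step 7 — Convert to polar: |I| = 1.257 A, ∠I = 72.6°.

I = 1.257∠72.6° A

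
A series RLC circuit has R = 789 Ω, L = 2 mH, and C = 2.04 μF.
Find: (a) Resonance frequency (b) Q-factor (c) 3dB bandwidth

Step 1 — Resonance: ω₀ = 1/√(LC) = 1/√(0.002·2.04e-06) = 1.566e+04 rad/s.
Step 2 — f₀ = ω₀/(2π) = 2492 Hz.
Step 3 — Series Q: Q = ω₀L/R = 1.566e+04·0.002/789 = 0.03968.
Step 4 — Bandwidth: Δω = ω₀/Q = 3.945e+05 rad/s; BW = Δω/(2π) = 6.279e+04 Hz.

(a) f₀ = 2492 Hz  (b) Q = 0.03968  (c) BW = 6.279e+04 Hz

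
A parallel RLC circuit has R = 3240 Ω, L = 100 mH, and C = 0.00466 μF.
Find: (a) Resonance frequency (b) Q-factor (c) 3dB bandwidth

Step 1 — Resonance: ω₀ = 1/√(LC) = 1/√(0.1·4.66e-09) = 4.632e+04 rad/s.
Step 2 — f₀ = ω₀/(2π) = 7373 Hz.
Step 3 — Parallel Q: Q = R/(ω₀L) = 3240/(4.632e+04·0.1) = 0.6994.
Step 4 — Bandwidth: Δω = ω₀/Q = 6.623e+04 rad/s; BW = Δω/(2π) = 1.054e+04 Hz.

(a) f₀ = 7373 Hz  (b) Q = 0.6994  (c) BW = 1.054e+04 Hz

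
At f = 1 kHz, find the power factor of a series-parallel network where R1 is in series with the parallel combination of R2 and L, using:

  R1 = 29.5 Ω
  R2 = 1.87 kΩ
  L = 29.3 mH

Step 1 — Angular frequency: ω = 2π·f = 2π·1000 = 6283 rad/s.
Step 2 — Component impedances:
  R1: Z = R = 29.5 Ω
  R2: Z = R = 1870 Ω
  L: Z = jωL = j·6283·0.0293 = 0 + j184.1 Ω
Step 3 — Parallel branch: R2 || L = 1/(1/R2 + 1/L) = 17.95 + j182.3 Ω.
Step 4 — Series with R1: Z_total = R1 + (R2 || L) = 47.45 + j182.3 Ω = 188.4∠75.4° Ω.
Step 5 — Power factor: PF = cos(φ) = Re(Z)/|Z| = 47.45/188.4 = 0.2519.
Step 6 — Type: Im(Z) = 182.3 ⇒ lagging (phase φ = 75.4°).

PF = 0.2519 (lagging, φ = 75.4°)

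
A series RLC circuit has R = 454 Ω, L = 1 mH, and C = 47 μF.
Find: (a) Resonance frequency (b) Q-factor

Step 1 — Resonance condition Im(Z)=0 gives ω₀ = 1/√(LC).
Step 2 — ω₀ = 1/√(0.001·4.7e-05) = 4613 rad/s.
Step 3 — f₀ = ω₀/(2π) = 734.1 Hz.
Step 4 — Series Q: Q = ω₀L/R = 4613·0.001/454 = 0.01016.

(a) f₀ = 734.1 Hz  (b) Q = 0.01016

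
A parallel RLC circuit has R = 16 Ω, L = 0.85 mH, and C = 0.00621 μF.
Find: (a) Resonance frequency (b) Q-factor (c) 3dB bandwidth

Step 1 — Resonance: ω₀ = 1/√(LC) = 1/√(0.00085·6.21e-09) = 4.353e+05 rad/s.
Step 2 — f₀ = ω₀/(2π) = 6.927e+04 Hz.
Step 3 — Parallel Q: Q = R/(ω₀L) = 16/(4.353e+05·0.00085) = 0.04325.
Step 4 — Bandwidth: Δω = ω₀/Q = 1.006e+07 rad/s; BW = Δω/(2π) = 1.602e+06 Hz.

(a) f₀ = 6.927e+04 Hz  (b) Q = 0.04325  (c) BW = 1.602e+06 Hz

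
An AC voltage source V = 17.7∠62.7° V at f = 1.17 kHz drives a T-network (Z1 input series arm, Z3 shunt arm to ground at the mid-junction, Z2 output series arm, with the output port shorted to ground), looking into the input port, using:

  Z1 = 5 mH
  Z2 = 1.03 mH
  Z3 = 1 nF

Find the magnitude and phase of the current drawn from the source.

Step 1 — Angular frequency: ω = 2π·f = 2π·1170 = 7351 rad/s.
Step 2 — Component impedances:
  Z1: Z = jωL = j·7351·0.005 = 0 + j36.76 Ω
  Z2: Z = jωL = j·7351·0.00103 = 0 + j7.572 Ω
  Z3: Z = 1/(jωC) = -j/(ω·C) = 0 - j1.36e+05 Ω
Step 3 — With the output port shorted to ground, the output series arm Z2 runs from the junction to ground; the shunt arm Z3 also runs from the junction to ground. They appear in parallel: Z3 || Z2 = 0 + j7.572 Ω.
Step 4 — Series with input arm Z1: Z_in = Z1 + (Z3 || Z2) = 0 + j44.33 Ω = 44.33∠90.0° Ω.
Step 5 — Source phasor: V = 17.7∠62.7° V = 8.118 + j15.73 V.
Step 6 — Ohm's law: I = V / Z_total = (8.118 + j15.73) / (0 + j44.33) = 0.3548 - j0.1831 A.
Step 7 — Convert to polar: |I| = 0.3993 A, ∠I = -27.3°.

I = 0.3993∠-27.3° A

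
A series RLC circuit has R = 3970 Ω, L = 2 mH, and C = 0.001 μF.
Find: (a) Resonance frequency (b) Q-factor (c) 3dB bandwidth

Step 1 — Resonance: ω₀ = 1/√(LC) = 1/√(0.002·1e-09) = 7.071e+05 rad/s.
Step 2 — f₀ = ω₀/(2π) = 1.125e+05 Hz.
Step 3 — Series Q: Q = ω₀L/R = 7.071e+05·0.002/3970 = 0.3562.
Step 4 — Bandwidth: Δω = ω₀/Q = 1.985e+06 rad/s; BW = Δω/(2π) = 3.159e+05 Hz.

(a) f₀ = 1.125e+05 Hz  (b) Q = 0.3562  (c) BW = 3.159e+05 Hz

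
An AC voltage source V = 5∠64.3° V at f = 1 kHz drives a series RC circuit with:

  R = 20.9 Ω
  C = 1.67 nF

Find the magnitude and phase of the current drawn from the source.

Step 1 — Angular frequency: ω = 2π·f = 2π·1000 = 6283 rad/s.
Step 2 — Component impedances:
  R: Z = R = 20.9 Ω
  C: Z = 1/(jωC) = -j/(ω·C) = 0 - j9.53e+04 Ω
Step 3 — Series combination: Z_total = R + C = 20.9 - j9.53e+04 Ω = 9.53e+04∠-90.0° Ω.
Step 4 — Source phasor: V = 5∠64.3° V = 2.168 + j4.505 V.
Step 5 — Ohm's law: I = V / Z_total = (2.168 + j4.505) / (20.9 - j9.53e+04) = -4.727e-05 + j2.276e-05 A.
Step 6 — Convert to polar: |I| = 5.246e-05 A, ∠I = 154.3°.

I = 5.246e-05∠154.3° A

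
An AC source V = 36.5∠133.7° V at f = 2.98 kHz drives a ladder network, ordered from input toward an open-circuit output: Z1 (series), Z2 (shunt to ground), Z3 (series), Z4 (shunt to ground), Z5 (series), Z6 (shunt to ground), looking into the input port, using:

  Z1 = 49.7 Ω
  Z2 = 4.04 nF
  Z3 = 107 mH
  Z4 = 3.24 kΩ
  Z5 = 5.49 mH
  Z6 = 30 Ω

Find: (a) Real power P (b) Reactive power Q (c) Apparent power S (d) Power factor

Step 1 — Angular frequency: ω = 2π·f = 2π·2980 = 1.872e+04 rad/s.
Step 2 — Component impedances:
  Z1: Z = R = 49.7 Ω
  Z2: Z = 1/(jωC) = -j/(ω·C) = 0 - j1.322e+04 Ω
  Z3: Z = jωL = j·1.872e+04·0.107 = 0 + j2003 Ω
  Z4: Z = R = 3240 Ω
  Z5: Z = jωL = j·1.872e+04·0.00549 = 0 + j102.8 Ω
  Z6: Z = R = 30 Ω
Step 3 — Ladder network (open output): work backward from the far end, alternating series and parallel combinations. Z_in = 96.23 + j2502 Ω = 2504∠87.8° Ω.
Step 4 — Source phasor: V = 36.5∠133.7° V = -25.22 + j26.39 V.
Step 5 — Current: I = V / Z = 0.01014 + j0.01047 A = 0.01457∠45.9° A.
Step 6 — Complex power: S = V·I* = 0.02044 + j0.5316 VA.
Step 7 — Real power: P = Re(S) = 0.02044 W.
Step 8 — Reactive power: Q = Im(S) = 0.5316 VAR.
Step 9 — Apparent power: |S| = 0.532 VA.
Step 10 — Power factor: PF = P/|S| = 0.03842 (lagging).

(a) P = 0.02044 W  (b) Q = 0.5316 VAR  (c) S = 0.532 VA  (d) PF = 0.03842 (lagging)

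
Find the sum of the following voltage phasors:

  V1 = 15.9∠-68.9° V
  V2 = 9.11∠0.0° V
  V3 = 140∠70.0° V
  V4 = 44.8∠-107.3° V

Step 1 — Convert each phasor to rectangular form:
  V1 = 15.9·(cos(-68.9°) + j·sin(-68.9°)) = 5.724 - j14.83 V
  V2 = 9.11·(cos(0.0°) + j·sin(0.0°)) = 9.11 V
  V3 = 140·(cos(70.0°) + j·sin(70.0°)) = 47.88 + j131.6 V
  V4 = 44.8·(cos(-107.3°) + j·sin(-107.3°)) = -13.32 - j42.77 V
Step 2 — Sum components: V_total = 49.39 + j73.95 V.
Step 3 — Convert to polar: |V_total| = 88.93 V, ∠V_total = 56.3°.

V_total = 88.93∠56.3° V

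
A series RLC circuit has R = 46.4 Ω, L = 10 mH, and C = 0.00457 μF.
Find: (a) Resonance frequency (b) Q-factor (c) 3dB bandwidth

Step 1 — Resonance: ω₀ = 1/√(LC) = 1/√(0.01·4.57e-09) = 1.479e+05 rad/s.
Step 2 — f₀ = ω₀/(2π) = 2.354e+04 Hz.
Step 3 — Series Q: Q = ω₀L/R = 1.479e+05·0.01/46.4 = 31.88.
Step 4 — Bandwidth: Δω = ω₀/Q = 4640 rad/s; BW = Δω/(2π) = 738.5 Hz.

(a) f₀ = 2.354e+04 Hz  (b) Q = 31.88  (c) BW = 738.5 Hz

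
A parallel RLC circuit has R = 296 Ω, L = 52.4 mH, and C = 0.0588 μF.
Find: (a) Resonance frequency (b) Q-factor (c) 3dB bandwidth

Step 1 — Resonance: ω₀ = 1/√(LC) = 1/√(0.0524·5.88e-08) = 1.802e+04 rad/s.
Step 2 — f₀ = ω₀/(2π) = 2867 Hz.
Step 3 — Parallel Q: Q = R/(ω₀L) = 296/(1.802e+04·0.0524) = 0.3136.
Step 4 — Bandwidth: Δω = ω₀/Q = 5.746e+04 rad/s; BW = Δω/(2π) = 9144 Hz.

(a) f₀ = 2867 Hz  (b) Q = 0.3136  (c) BW = 9144 Hz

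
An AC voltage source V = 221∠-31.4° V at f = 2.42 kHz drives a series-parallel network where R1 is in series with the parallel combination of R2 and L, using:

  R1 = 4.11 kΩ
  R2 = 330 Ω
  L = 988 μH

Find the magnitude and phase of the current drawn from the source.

Step 1 — Angular frequency: ω = 2π·f = 2π·2420 = 1.521e+04 rad/s.
Step 2 — Component impedances:
  R1: Z = R = 4110 Ω
  R2: Z = R = 330 Ω
  L: Z = jωL = j·1.521e+04·0.000988 = 0 + j15.02 Ω
Step 3 — Parallel branch: R2 || L = 1/(1/R2 + 1/L) = 0.6825 + j14.99 Ω.
Step 4 — Series with R1: Z_total = R1 + (R2 || L) = 4111 + j14.99 Ω = 4111∠0.2° Ω.
Step 5 — Source phasor: V = 221∠-31.4° V = 188.6 - j115.1 V.
Step 6 — Ohm's law: I = V / Z_total = (188.6 - j115.1) / (4111 + j14.99) = 0.04579 - j0.02818 A.
Step 7 — Convert to polar: |I| = 0.05376 A, ∠I = -31.6°.

I = 0.05376∠-31.6° A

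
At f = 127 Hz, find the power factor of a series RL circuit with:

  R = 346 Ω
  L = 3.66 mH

Step 1 — Angular frequency: ω = 2π·f = 2π·127 = 798 rad/s.
Step 2 — Component impedances:
  R: Z = R = 346 Ω
  L: Z = jωL = j·798·0.00366 = 0 + j2.921 Ω
Step 3 — Series combination: Z_total = R + L = 346 + j2.921 Ω = 346∠0.5° Ω.
Step 4 — Power factor: PF = cos(φ) = Re(Z)/|Z| = 346/346 = 1.
Step 5 — Type: Im(Z) = 2.921 ⇒ lagging (phase φ = 0.5°).

PF = 1 (lagging, φ = 0.5°)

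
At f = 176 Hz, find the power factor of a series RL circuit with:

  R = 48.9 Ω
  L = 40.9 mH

Step 1 — Angular frequency: ω = 2π·f = 2π·176 = 1106 rad/s.
Step 2 — Component impedances:
  R: Z = R = 48.9 Ω
  L: Z = jωL = j·1106·0.0409 = 0 + j45.23 Ω
Step 3 — Series combination: Z_total = R + L = 48.9 + j45.23 Ω = 66.61∠42.8° Ω.
Step 4 — Power factor: PF = cos(φ) = Re(Z)/|Z| = 48.9/66.61 = 0.7341.
Step 5 — Type: Im(Z) = 45.23 ⇒ lagging (phase φ = 42.8°).

PF = 0.7341 (lagging, φ = 42.8°)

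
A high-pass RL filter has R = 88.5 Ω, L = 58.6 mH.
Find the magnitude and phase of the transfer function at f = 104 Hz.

Step 1 — Angular frequency: ω = 2π·104 = 653.5 rad/s.
Step 2 — Transfer function: H(jω) = jωL/(R + jωL).
Step 3 — Numerator jωL = j·38.29; denominator R + jωL = 88.5 + j38.29.
Step 4 — H = 0.1577 + j0.3645.
Step 5 — Magnitude: |H| = 0.3971 (-8.0 dB); phase: φ = 66.6°.

|H| = 0.3971 (-8.0 dB), φ = 66.6°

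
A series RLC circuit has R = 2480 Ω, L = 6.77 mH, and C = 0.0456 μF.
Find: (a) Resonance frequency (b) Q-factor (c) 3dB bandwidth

Step 1 — Resonance: ω₀ = 1/√(LC) = 1/√(0.00677·4.56e-08) = 5.691e+04 rad/s.
Step 2 — f₀ = ω₀/(2π) = 9058 Hz.
Step 3 — Series Q: Q = ω₀L/R = 5.691e+04·0.00677/2480 = 0.1554.
Step 4 — Bandwidth: Δω = ω₀/Q = 3.663e+05 rad/s; BW = Δω/(2π) = 5.83e+04 Hz.

(a) f₀ = 9058 Hz  (b) Q = 0.1554  (c) BW = 5.83e+04 Hz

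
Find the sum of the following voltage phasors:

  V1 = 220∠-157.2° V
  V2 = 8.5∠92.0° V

Step 1 — Convert each phasor to rectangular form:
  V1 = 220·(cos(-157.2°) + j·sin(-157.2°)) = -202.8 - j85.25 V
  V2 = 8.5·(cos(92.0°) + j·sin(92.0°)) = -0.2966 + j8.495 V
Step 2 — Sum components: V_total = -203.1 - j76.76 V.
Step 3 — Convert to polar: |V_total| = 217.1 V, ∠V_total = -159.3°.

V_total = 217.1∠-159.3° V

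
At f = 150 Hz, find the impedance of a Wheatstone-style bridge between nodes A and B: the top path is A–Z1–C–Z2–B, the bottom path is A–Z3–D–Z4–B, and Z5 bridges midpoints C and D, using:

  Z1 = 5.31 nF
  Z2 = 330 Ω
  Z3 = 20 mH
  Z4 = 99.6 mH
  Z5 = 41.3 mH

Step 1 — Angular frequency: ω = 2π·f = 2π·150 = 942.5 rad/s.
Step 2 — Component impedances:
  Z1: Z = 1/(jωC) = -j/(ω·C) = 0 - j1.998e+05 Ω
  Z2: Z = R = 330 Ω
  Z3: Z = jωL = j·942.5·0.02 = 0 + j18.85 Ω
  Z4: Z = jωL = j·942.5·0.0996 = 0 + j93.87 Ω
  Z5: Z = jωL = j·942.5·0.0413 = 0 + j38.92 Ω
Step 3 — Bridge requires nodal analysis (the Z5 bridge couples midpoints C and D, so the two paths cannot be reduced to a simple series/parallel combination). Setting node B to ground and injecting 1 A at node A, the 3-node admittance system at A, C, D solves to V_A = Z_AB = 22.98 + j103.5 Ω = 106∠77.5° Ω.

Z = 22.98 + j103.5 Ω = 106∠77.5° Ω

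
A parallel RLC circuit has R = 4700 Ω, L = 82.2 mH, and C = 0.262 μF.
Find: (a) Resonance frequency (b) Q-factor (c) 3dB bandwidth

Step 1 — Resonance: ω₀ = 1/√(LC) = 1/√(0.0822·2.62e-07) = 6814 rad/s.
Step 2 — f₀ = ω₀/(2π) = 1085 Hz.
Step 3 — Parallel Q: Q = R/(ω₀L) = 4700/(6814·0.0822) = 8.391.
Step 4 — Bandwidth: Δω = ω₀/Q = 812.1 rad/s; BW = Δω/(2π) = 129.2 Hz.

(a) f₀ = 1085 Hz  (b) Q = 8.391  (c) BW = 129.2 Hz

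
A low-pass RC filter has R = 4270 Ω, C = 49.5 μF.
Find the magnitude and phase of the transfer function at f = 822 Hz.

Step 1 — Angular frequency: ω = 2π·822 = 5165 rad/s.
Step 2 — Transfer function: H(jω) = 1/(1 + jωRC).
Step 3 — Denominator: 1 + jωRC = 1 + j·5165·4270·4.95e-05 = 1 + j1092.
Step 4 — H = 8.391e-07 - j0.000916.
Step 5 — Magnitude: |H| = 0.000916 (-60.8 dB); phase: φ = -89.9°.

|H| = 0.000916 (-60.8 dB), φ = -89.9°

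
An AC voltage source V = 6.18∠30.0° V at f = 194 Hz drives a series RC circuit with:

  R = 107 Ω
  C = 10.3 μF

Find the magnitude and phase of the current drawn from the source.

Step 1 — Angular frequency: ω = 2π·f = 2π·194 = 1219 rad/s.
Step 2 — Component impedances:
  R: Z = R = 107 Ω
  C: Z = 1/(jωC) = -j/(ω·C) = 0 - j79.65 Ω
Step 3 — Series combination: Z_total = R + C = 107 - j79.65 Ω = 133.4∠-36.7° Ω.
Step 4 — Source phasor: V = 6.18∠30.0° V = 5.352 + j3.09 V.
Step 5 — Ohm's law: I = V / Z_total = (5.352 + j3.09) / (107 - j79.65) = 0.01835 + j0.04254 A.
Step 6 — Convert to polar: |I| = 0.04633 A, ∠I = 66.7°.

I = 0.04633∠66.7° A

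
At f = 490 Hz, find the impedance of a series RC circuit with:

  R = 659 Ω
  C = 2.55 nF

Step 1 — Angular frequency: ω = 2π·f = 2π·490 = 3079 rad/s.
Step 2 — Component impedances:
  R: Z = R = 659 Ω
  C: Z = 1/(jωC) = -j/(ω·C) = 0 - j1.274e+05 Ω
Step 3 — Series combination: Z_total = R + C = 659 - j1.274e+05 Ω = 1.274e+05∠-89.7° Ω.

Z = 659 - j1.274e+05 Ω = 1.274e+05∠-89.7° Ω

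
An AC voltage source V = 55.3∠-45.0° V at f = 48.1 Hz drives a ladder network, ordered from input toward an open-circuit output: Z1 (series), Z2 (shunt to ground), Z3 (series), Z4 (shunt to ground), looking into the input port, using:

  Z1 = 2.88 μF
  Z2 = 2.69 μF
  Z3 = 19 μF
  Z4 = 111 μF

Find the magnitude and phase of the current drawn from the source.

Step 1 — Angular frequency: ω = 2π·f = 2π·48.1 = 302.2 rad/s.
Step 2 — Component impedances:
  Z1: Z = 1/(jωC) = -j/(ω·C) = 0 - j1149 Ω
  Z2: Z = 1/(jωC) = -j/(ω·C) = 0 - j1230 Ω
  Z3: Z = 1/(jωC) = -j/(ω·C) = 0 - j174.1 Ω
  Z4: Z = 1/(jωC) = -j/(ω·C) = 0 - j29.81 Ω
Step 3 — Ladder network (open output): work backward from the far end, alternating series and parallel combinations. Z_in = 0 - j1324 Ω = 1324∠-90.0° Ω.
Step 4 — Source phasor: V = 55.3∠-45.0° V = 39.1 - j39.1 V.
Step 5 — Ohm's law: I = V / Z_total = (39.1 - j39.1) / (0 - j1324) = 0.02954 + j0.02954 A.
Step 6 — Convert to polar: |I| = 0.04177 A, ∠I = 45.0°.

I = 0.04177∠45.0° A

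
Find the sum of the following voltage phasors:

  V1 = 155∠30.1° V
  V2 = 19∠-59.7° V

Step 1 — Convert each phasor to rectangular form:
  V1 = 155·(cos(30.1°) + j·sin(30.1°)) = 134.1 + j77.73 V
  V2 = 19·(cos(-59.7°) + j·sin(-59.7°)) = 9.586 - j16.4 V
Step 2 — Sum components: V_total = 143.7 + j61.33 V.
Step 3 — Convert to polar: |V_total| = 156.2 V, ∠V_total = 23.1°.

V_total = 156.2∠23.1° V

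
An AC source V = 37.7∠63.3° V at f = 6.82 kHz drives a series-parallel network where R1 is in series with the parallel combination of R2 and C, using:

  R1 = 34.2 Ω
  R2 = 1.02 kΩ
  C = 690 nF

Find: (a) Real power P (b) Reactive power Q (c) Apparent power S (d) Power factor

Step 1 — Angular frequency: ω = 2π·f = 2π·6820 = 4.285e+04 rad/s.
Step 2 — Component impedances:
  R1: Z = R = 34.2 Ω
  R2: Z = R = 1020 Ω
  C: Z = 1/(jωC) = -j/(ω·C) = 0 - j33.82 Ω
Step 3 — Parallel branch: R2 || C = 1/(1/R2 + 1/C) = 1.12 - j33.78 Ω.
Step 4 — Series with R1: Z_total = R1 + (R2 || C) = 35.32 - j33.78 Ω = 48.88∠-43.7° Ω.
Step 5 — Source phasor: V = 37.7∠63.3° V = 16.94 + j33.68 V.
Step 6 — Current: I = V / Z = -0.2259 + j0.7375 A = 0.7713∠107.0° A.
Step 7 — Complex power: S = V·I* = 21.01 - j20.1 VA.
Step 8 — Real power: P = Re(S) = 21.01 W.
Step 9 — Reactive power: Q = Im(S) = -20.1 VAR.
Step 10 — Apparent power: |S| = 29.08 VA.
Step 11 — Power factor: PF = P/|S| = 0.7226 (leading).

(a) P = 21.01 W  (b) Q = -20.1 VAR  (c) S = 29.08 VA  (d) PF = 0.7226 (leading)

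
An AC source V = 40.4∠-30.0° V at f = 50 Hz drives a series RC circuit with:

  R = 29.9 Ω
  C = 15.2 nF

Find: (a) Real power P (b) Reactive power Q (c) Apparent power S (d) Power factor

Step 1 — Angular frequency: ω = 2π·f = 2π·50 = 314.2 rad/s.
Step 2 — Component impedances:
  R: Z = R = 29.9 Ω
  C: Z = 1/(jωC) = -j/(ω·C) = 0 - j2.094e+05 Ω
Step 3 — Series combination: Z_total = R + C = 29.9 - j2.094e+05 Ω = 2.094e+05∠-90.0° Ω.
Step 4 — Source phasor: V = 40.4∠-30.0° V = 34.99 - j20.2 V.
Step 5 — Current: I = V / Z = 9.648e-05 + j0.0001671 A = 0.0001929∠60.0° A.
Step 6 — Complex power: S = V·I* = 1.113e-06 - j0.007794 VA.
Step 7 — Real power: P = Re(S) = 1.113e-06 W.
Step 8 — Reactive power: Q = Im(S) = -0.007794 VAR.
Step 9 — Apparent power: |S| = 0.007794 VA.
Step 10 — Power factor: PF = P/|S| = 0.0001428 (leading).

(a) P = 1.113e-06 W  (b) Q = -0.007794 VAR  (c) S = 0.007794 VA  (d) PF = 0.0001428 (leading)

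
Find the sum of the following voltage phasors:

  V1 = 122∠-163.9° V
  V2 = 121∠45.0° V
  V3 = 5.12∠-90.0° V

Step 1 — Convert each phasor to rectangular form:
  V1 = 122·(cos(-163.9°) + j·sin(-163.9°)) = -117.2 - j33.83 V
  V2 = 121·(cos(45.0°) + j·sin(45.0°)) = 85.56 + j85.56 V
  V3 = 5.12·(cos(-90.0°) + j·sin(-90.0°)) = 0 - j5.12 V
Step 2 — Sum components: V_total = -31.66 + j46.61 V.
Step 3 — Convert to polar: |V_total| = 56.34 V, ∠V_total = 124.2°.

V_total = 56.34∠124.2° V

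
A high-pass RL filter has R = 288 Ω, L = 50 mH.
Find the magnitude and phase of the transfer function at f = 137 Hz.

Step 1 — Angular frequency: ω = 2π·137 = 860.8 rad/s.
Step 2 — Transfer function: H(jω) = jωL/(R + jωL).
Step 3 — Numerator jωL = j·43.04; denominator R + jωL = 288 + j43.04.
Step 4 — H = 0.02185 + j0.1462.
Step 5 — Magnitude: |H| = 0.1478 (-16.6 dB); phase: φ = 81.5°.

|H| = 0.1478 (-16.6 dB), φ = 81.5°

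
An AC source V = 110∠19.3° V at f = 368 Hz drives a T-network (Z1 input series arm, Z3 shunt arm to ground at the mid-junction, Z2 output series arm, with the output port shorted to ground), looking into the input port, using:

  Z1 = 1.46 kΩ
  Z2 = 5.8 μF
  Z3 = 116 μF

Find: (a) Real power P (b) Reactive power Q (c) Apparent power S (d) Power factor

Step 1 — Angular frequency: ω = 2π·f = 2π·368 = 2312 rad/s.
Step 2 — Component impedances:
  Z1: Z = R = 1460 Ω
  Z2: Z = 1/(jωC) = -j/(ω·C) = 0 - j74.57 Ω
  Z3: Z = 1/(jωC) = -j/(ω·C) = 0 - j3.728 Ω
Step 3 — With the output port shorted to ground, the output series arm Z2 runs from the junction to ground; the shunt arm Z3 also runs from the junction to ground. They appear in parallel: Z3 || Z2 = 0 - j3.551 Ω.
Step 4 — Series with input arm Z1: Z_in = Z1 + (Z3 || Z2) = 1460 - j3.551 Ω = 1460∠-0.1° Ω.
Step 5 — Source phasor: V = 110∠19.3° V = 103.8 + j36.36 V.
Step 6 — Current: I = V / Z = 0.07105 + j0.02507 A = 0.07534∠19.4° A.
Step 7 — Complex power: S = V·I* = 8.288 - j0.02016 VA.
Step 8 — Real power: P = Re(S) = 8.288 W.
Step 9 — Reactive power: Q = Im(S) = -0.02016 VAR.
Step 10 — Apparent power: |S| = 8.288 VA.
Step 11 — Power factor: PF = P/|S| = 1 (leading).

(a) P = 8.288 W  (b) Q = -0.02016 VAR  (c) S = 8.288 VA  (d) PF = 1 (leading)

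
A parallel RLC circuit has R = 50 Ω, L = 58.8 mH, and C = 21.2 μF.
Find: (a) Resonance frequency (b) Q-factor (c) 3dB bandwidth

Step 1 — Resonance: ω₀ = 1/√(LC) = 1/√(0.0588·2.12e-05) = 895.7 rad/s.
Step 2 — f₀ = ω₀/(2π) = 142.5 Hz.
Step 3 — Parallel Q: Q = R/(ω₀L) = 50/(895.7·0.0588) = 0.9494.
Step 4 — Bandwidth: Δω = ω₀/Q = 943.4 rad/s; BW = Δω/(2π) = 150.1 Hz.

(a) f₀ = 142.5 Hz  (b) Q = 0.9494  (c) BW = 150.1 Hz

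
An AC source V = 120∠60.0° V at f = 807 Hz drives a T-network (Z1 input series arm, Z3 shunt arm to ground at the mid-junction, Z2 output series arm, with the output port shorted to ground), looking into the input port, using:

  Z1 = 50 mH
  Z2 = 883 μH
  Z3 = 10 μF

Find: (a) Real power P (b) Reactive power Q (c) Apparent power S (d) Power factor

Step 1 — Angular frequency: ω = 2π·f = 2π·807 = 5071 rad/s.
Step 2 — Component impedances:
  Z1: Z = jωL = j·5071·0.05 = 0 + j253.5 Ω
  Z2: Z = jωL = j·5071·0.000883 = 0 + j4.477 Ω
  Z3: Z = 1/(jωC) = -j/(ω·C) = 0 - j19.72 Ω
Step 3 — With the output port shorted to ground, the output series arm Z2 runs from the junction to ground; the shunt arm Z3 also runs from the junction to ground. They appear in parallel: Z3 || Z2 = 0 + j5.792 Ω.
Step 4 — Series with input arm Z1: Z_in = Z1 + (Z3 || Z2) = 0 + j259.3 Ω = 259.3∠90.0° Ω.
Step 5 — Source phasor: V = 120∠60.0° V = 60 + j103.9 V.
Step 6 — Current: I = V / Z = 0.4008 - j0.2314 A = 0.4628∠-30.0° A.
Step 7 — Complex power: S = V·I* = 0 + j55.53 VA.
Step 8 — Real power: P = Re(S) = 0 W.
Step 9 — Reactive power: Q = Im(S) = 55.53 VAR.
Step 10 — Apparent power: |S| = 55.53 VA.
Step 11 — Power factor: PF = P/|S| = 0 (lagging).

(a) P = 0 W  (b) Q = 55.53 VAR  (c) S = 55.53 VA  (d) PF = 0 (lagging)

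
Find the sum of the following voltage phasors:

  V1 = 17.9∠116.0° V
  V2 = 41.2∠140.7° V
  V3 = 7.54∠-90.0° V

Step 1 — Convert each phasor to rectangular form:
  V1 = 17.9·(cos(116.0°) + j·sin(116.0°)) = -7.847 + j16.09 V
  V2 = 41.2·(cos(140.7°) + j·sin(140.7°)) = -31.88 + j26.1 V
  V3 = 7.54·(cos(-90.0°) + j·sin(-90.0°)) = 0 - j7.54 V
Step 2 — Sum components: V_total = -39.73 + j34.64 V.
Step 3 — Convert to polar: |V_total| = 52.71 V, ∠V_total = 138.9°.

V_total = 52.71∠138.9° V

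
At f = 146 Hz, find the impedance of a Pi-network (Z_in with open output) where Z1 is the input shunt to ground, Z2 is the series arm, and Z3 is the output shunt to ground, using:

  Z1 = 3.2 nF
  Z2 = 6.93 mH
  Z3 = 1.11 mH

Step 1 — Angular frequency: ω = 2π·f = 2π·146 = 917.3 rad/s.
Step 2 — Component impedances:
  Z1: Z = 1/(jωC) = -j/(ω·C) = 0 - j3.407e+05 Ω
  Z2: Z = jωL = j·917.3·0.00693 = 0 + j6.357 Ω
  Z3: Z = jωL = j·917.3·0.00111 = 0 + j1.018 Ω
Step 3 — With open output, the series arm Z2 and the output shunt Z3 appear in series to ground: Z2 + Z3 = 0 + j7.375 Ω.
Step 4 — Parallel with input shunt Z1: Z_in = Z1 || (Z2 + Z3) = 0 + j7.376 Ω = 7.376∠90.0° Ω.

Z = 0 + j7.376 Ω = 7.376∠90.0° Ω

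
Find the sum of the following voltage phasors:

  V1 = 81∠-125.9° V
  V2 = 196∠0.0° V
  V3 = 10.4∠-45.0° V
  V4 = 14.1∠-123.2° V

Step 1 — Convert each phasor to rectangular form:
  V1 = 81·(cos(-125.9°) + j·sin(-125.9°)) = -47.5 - j65.61 V
  V2 = 196·(cos(0.0°) + j·sin(0.0°)) = 196 V
  V3 = 10.4·(cos(-45.0°) + j·sin(-45.0°)) = 7.354 - j7.354 V
  V4 = 14.1·(cos(-123.2°) + j·sin(-123.2°)) = -7.721 - j11.8 V
Step 2 — Sum components: V_total = 148.1 - j84.77 V.
Step 3 — Convert to polar: |V_total| = 170.7 V, ∠V_total = -29.8°.

V_total = 170.7∠-29.8° V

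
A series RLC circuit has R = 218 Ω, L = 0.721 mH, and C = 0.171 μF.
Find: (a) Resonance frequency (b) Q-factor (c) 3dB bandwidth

Step 1 — Resonance: ω₀ = 1/√(LC) = 1/√(0.000721·1.71e-07) = 9.006e+04 rad/s.
Step 2 — f₀ = ω₀/(2π) = 1.433e+04 Hz.
Step 3 — Series Q: Q = ω₀L/R = 9.006e+04·0.000721/218 = 0.2979.
Step 4 — Bandwidth: Δω = ω₀/Q = 3.024e+05 rad/s; BW = Δω/(2π) = 4.812e+04 Hz.

(a) f₀ = 1.433e+04 Hz  (b) Q = 0.2979  (c) BW = 4.812e+04 Hz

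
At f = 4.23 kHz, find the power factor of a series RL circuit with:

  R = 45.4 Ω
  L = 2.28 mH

Step 1 — Angular frequency: ω = 2π·f = 2π·4230 = 2.658e+04 rad/s.
Step 2 — Component impedances:
  R: Z = R = 45.4 Ω
  L: Z = jωL = j·2.658e+04·0.00228 = 0 + j60.6 Ω
Step 3 — Series combination: Z_total = R + L = 45.4 + j60.6 Ω = 75.72∠53.2° Ω.
Step 4 — Power factor: PF = cos(φ) = Re(Z)/|Z| = 45.4/75.72 = 0.5996.
Step 5 — Type: Im(Z) = 60.6 ⇒ lagging (phase φ = 53.2°).

PF = 0.5996 (lagging, φ = 53.2°)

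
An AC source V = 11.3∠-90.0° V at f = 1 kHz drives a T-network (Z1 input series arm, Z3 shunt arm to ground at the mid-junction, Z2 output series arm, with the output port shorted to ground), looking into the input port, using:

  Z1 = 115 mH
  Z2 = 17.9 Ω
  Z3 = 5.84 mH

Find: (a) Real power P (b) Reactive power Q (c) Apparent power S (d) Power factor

Step 1 — Angular frequency: ω = 2π·f = 2π·1000 = 6283 rad/s.
Step 2 — Component impedances:
  Z1: Z = jωL = j·6283·0.115 = 0 + j722.6 Ω
  Z2: Z = R = 17.9 Ω
  Z3: Z = jωL = j·6283·0.00584 = 0 + j36.69 Ω
Step 3 — With the output port shorted to ground, the output series arm Z2 runs from the junction to ground; the shunt arm Z3 also runs from the junction to ground. They appear in parallel: Z3 || Z2 = 14.46 + j7.053 Ω.
Step 4 — Series with input arm Z1: Z_in = Z1 + (Z3 || Z2) = 14.46 + j729.6 Ω = 729.8∠88.9° Ω.
Step 5 — Source phasor: V = 11.3∠-90.0° V = 0 - j11.3 V.
Step 6 — Current: I = V / Z = -0.01548 - j0.0003068 A = 0.01548∠-178.9° A.
Step 7 — Complex power: S = V·I* = 0.003467 + j0.1749 VA.
Step 8 — Real power: P = Re(S) = 0.003467 W.
Step 9 — Reactive power: Q = Im(S) = 0.1749 VAR.
Step 10 — Apparent power: |S| = 0.175 VA.
Step 11 — Power factor: PF = P/|S| = 0.01981 (lagging).

(a) P = 0.003467 W  (b) Q = 0.1749 VAR  (c) S = 0.175 VA  (d) PF = 0.01981 (lagging)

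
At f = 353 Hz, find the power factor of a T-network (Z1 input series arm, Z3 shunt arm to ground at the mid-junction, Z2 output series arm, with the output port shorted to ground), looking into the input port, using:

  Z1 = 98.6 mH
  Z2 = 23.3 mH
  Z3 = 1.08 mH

Step 1 — Angular frequency: ω = 2π·f = 2π·353 = 2218 rad/s.
Step 2 — Component impedances:
  Z1: Z = jωL = j·2218·0.0986 = 0 + j218.7 Ω
  Z2: Z = jωL = j·2218·0.0233 = 0 + j51.68 Ω
  Z3: Z = jωL = j·2218·0.00108 = 0 + j2.395 Ω
Step 3 — With the output port shorted to ground, the output series arm Z2 runs from the junction to ground; the shunt arm Z3 also runs from the junction to ground. They appear in parallel: Z3 || Z2 = 0 + j2.289 Ω.
Step 4 — Series with input arm Z1: Z_in = Z1 + (Z3 || Z2) = 0 + j221 Ω = 221∠90.0° Ω.
Step 5 — Power factor: PF = cos(φ) = Re(Z)/|Z| = 0/221 = 0.
Step 6 — Type: Im(Z) = 221 ⇒ lagging (phase φ = 90.0°).

PF = 0 (lagging, φ = 90.0°)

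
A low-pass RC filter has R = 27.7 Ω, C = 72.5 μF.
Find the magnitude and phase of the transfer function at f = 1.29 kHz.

Step 1 — Angular frequency: ω = 2π·1290 = 8105 rad/s.
Step 2 — Transfer function: H(jω) = 1/(1 + jωRC).
Step 3 — Denominator: 1 + jωRC = 1 + j·8105·27.7·7.25e-05 = 1 + j16.28.
Step 4 — H = 0.00376 - j0.0612.
Step 5 — Magnitude: |H| = 0.06132 (-24.2 dB); phase: φ = -86.5°.

|H| = 0.06132 (-24.2 dB), φ = -86.5°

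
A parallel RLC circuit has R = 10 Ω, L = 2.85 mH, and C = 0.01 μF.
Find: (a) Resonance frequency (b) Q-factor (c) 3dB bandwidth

Step 1 — Resonance: ω₀ = 1/√(LC) = 1/√(0.00285·1e-08) = 1.873e+05 rad/s.
Step 2 — f₀ = ω₀/(2π) = 2.981e+04 Hz.
Step 3 — Parallel Q: Q = R/(ω₀L) = 10/(1.873e+05·0.00285) = 0.01873.
Step 4 — Bandwidth: Δω = ω₀/Q = 1e+07 rad/s; BW = Δω/(2π) = 1.592e+06 Hz.

(a) f₀ = 2.981e+04 Hz  (b) Q = 0.01873  (c) BW = 1.592e+06 Hz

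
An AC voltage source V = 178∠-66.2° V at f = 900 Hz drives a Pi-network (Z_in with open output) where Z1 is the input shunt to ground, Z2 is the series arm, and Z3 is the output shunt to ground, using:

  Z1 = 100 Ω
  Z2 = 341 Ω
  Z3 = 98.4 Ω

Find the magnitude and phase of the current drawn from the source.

Step 1 — Angular frequency: ω = 2π·f = 2π·900 = 5655 rad/s.
Step 2 — Component impedances:
  Z1: Z = R = 100 Ω
  Z2: Z = R = 341 Ω
  Z3: Z = R = 98.4 Ω
Step 3 — With open output, the series arm Z2 and the output shunt Z3 appear in series to ground: Z2 + Z3 = 439.4 Ω.
Step 4 — Parallel with input shunt Z1: Z_in = Z1 || (Z2 + Z3) = 81.46 Ω = 81.46∠0.0° Ω.
Step 5 — Source phasor: V = 178∠-66.2° V = 71.83 - j162.9 V.
Step 6 — Ohm's law: I = V / Z_total = (71.83 - j162.9) / (81.46) = 0.8818 - j1.999 A.
Step 7 — Convert to polar: |I| = 2.185 A, ∠I = -66.2°.

I = 2.185∠-66.2° A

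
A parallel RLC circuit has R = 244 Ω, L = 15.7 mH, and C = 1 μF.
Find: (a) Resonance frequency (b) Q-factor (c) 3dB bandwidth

Step 1 — Resonance: ω₀ = 1/√(LC) = 1/√(0.0157·1e-06) = 7981 rad/s.
Step 2 — f₀ = ω₀/(2π) = 1270 Hz.
Step 3 — Parallel Q: Q = R/(ω₀L) = 244/(7981·0.0157) = 1.947.
Step 4 — Bandwidth: Δω = ω₀/Q = 4098 rad/s; BW = Δω/(2π) = 652.3 Hz.

(a) f₀ = 1270 Hz  (b) Q = 1.947  (c) BW = 652.3 Hz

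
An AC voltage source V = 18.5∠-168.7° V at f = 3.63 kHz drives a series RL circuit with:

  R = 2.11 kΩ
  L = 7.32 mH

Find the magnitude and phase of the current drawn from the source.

Step 1 — Angular frequency: ω = 2π·f = 2π·3630 = 2.281e+04 rad/s.
Step 2 — Component impedances:
  R: Z = R = 2110 Ω
  L: Z = jωL = j·2.281e+04·0.00732 = 0 + j167 Ω
Step 3 — Series combination: Z_total = R + L = 2110 + j167 Ω = 2117∠4.5° Ω.
Step 4 — Source phasor: V = 18.5∠-168.7° V = -18.14 - j3.625 V.
Step 5 — Ohm's law: I = V / Z_total = (-18.14 - j3.625) / (2110 + j167) = -0.008679 - j0.001031 A.
Step 6 — Convert to polar: |I| = 0.00874 A, ∠I = -173.2°.

I = 0.00874∠-173.2° A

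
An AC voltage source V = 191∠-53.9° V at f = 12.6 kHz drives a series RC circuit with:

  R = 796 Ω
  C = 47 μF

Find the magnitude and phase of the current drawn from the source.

Step 1 — Angular frequency: ω = 2π·f = 2π·1.26e+04 = 7.917e+04 rad/s.
Step 2 — Component impedances:
  R: Z = R = 796 Ω
  C: Z = 1/(jωC) = -j/(ω·C) = 0 - j0.2688 Ω
Step 3 — Series combination: Z_total = R + C = 796 - j0.2688 Ω = 796∠-0.0° Ω.
Step 4 — Source phasor: V = 191∠-53.9° V = 112.5 - j154.3 V.
Step 5 — Ohm's law: I = V / Z_total = (112.5 - j154.3) / (796 - j0.2688) = 0.1414 - j0.1938 A.
Step 6 — Convert to polar: |I| = 0.2399 A, ∠I = -53.9°.

I = 0.2399∠-53.9° A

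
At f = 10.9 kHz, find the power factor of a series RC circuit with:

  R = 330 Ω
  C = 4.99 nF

Step 1 — Angular frequency: ω = 2π·f = 2π·1.09e+04 = 6.849e+04 rad/s.
Step 2 — Component impedances:
  R: Z = R = 330 Ω
  C: Z = 1/(jωC) = -j/(ω·C) = 0 - j2926 Ω
Step 3 — Series combination: Z_total = R + C = 330 - j2926 Ω = 2945∠-83.6° Ω.
Step 4 — Power factor: PF = cos(φ) = Re(Z)/|Z| = 330/2945 = 0.1121.
Step 5 — Type: Im(Z) = -2926 ⇒ leading (phase φ = -83.6°).

PF = 0.1121 (leading, φ = -83.6°)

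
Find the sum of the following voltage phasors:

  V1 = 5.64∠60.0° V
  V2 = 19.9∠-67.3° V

Step 1 — Convert each phasor to rectangular form:
  V1 = 5.64·(cos(60.0°) + j·sin(60.0°)) = 2.82 + j4.884 V
  V2 = 19.9·(cos(-67.3°) + j·sin(-67.3°)) = 7.68 - j18.36 V
Step 2 — Sum components: V_total = 10.5 - j13.47 V.
Step 3 — Convert to polar: |V_total| = 17.08 V, ∠V_total = -52.1°.

V_total = 17.08∠-52.1° V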